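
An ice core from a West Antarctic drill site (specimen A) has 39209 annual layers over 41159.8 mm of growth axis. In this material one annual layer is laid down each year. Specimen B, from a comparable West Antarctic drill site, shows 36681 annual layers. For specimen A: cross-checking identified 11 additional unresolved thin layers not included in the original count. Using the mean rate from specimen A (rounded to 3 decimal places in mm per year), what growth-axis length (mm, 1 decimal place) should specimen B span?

Specimen A: after corrections the count is 39209 + 11 = 39220 annual layers.
A: Extension rate ≈ 41159.8 / 39220 = 1.049 mm per year.
Length of B = 1.049 × 36681 = 38478.4 mm.

38478.4 mm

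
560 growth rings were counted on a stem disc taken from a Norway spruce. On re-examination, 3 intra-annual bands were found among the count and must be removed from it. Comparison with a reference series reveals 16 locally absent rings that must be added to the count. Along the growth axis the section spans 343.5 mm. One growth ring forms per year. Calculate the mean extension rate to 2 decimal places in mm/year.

True growth ring count = 560 − 3 + 16 = 573.
Mean rate = 343.5 mm / 573 years ≈ 0.60 mm/year.

0.60 mm/year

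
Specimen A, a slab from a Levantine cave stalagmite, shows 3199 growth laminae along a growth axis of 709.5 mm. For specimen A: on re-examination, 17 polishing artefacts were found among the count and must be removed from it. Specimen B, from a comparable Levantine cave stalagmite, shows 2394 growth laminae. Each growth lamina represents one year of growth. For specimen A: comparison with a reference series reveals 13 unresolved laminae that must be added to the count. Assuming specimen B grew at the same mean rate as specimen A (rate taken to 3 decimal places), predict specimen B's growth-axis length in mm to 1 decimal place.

Specimen A: correcting the raw count gives 3199 − 17 + 13 = 3195 true growth laminae.
A: Extension rate ≈ 709.5 / 3195 = 0.222 mm/year.
B's length ≈ 0.222 × 2394 = 531.5 mm.

531.5 mm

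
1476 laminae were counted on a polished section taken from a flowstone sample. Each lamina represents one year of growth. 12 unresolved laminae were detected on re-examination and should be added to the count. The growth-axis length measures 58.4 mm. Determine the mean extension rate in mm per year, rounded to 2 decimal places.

True lamina count = 1476 + 12 = 1488.
Extension rate ≈ 58.4 / 1488 = 0.04 mm per year.

0.04 mm per year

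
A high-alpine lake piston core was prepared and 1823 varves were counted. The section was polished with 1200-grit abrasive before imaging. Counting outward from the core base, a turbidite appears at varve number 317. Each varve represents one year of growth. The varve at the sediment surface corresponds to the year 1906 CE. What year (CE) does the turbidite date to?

The turbidite sits at varve 317 from the core base, so 1823 − 317 = 1506 varves formed after it.
The varve at the sediment surface is 1906 CE, so the turbidite dates to 1906 − 1506 = 400 CE.

400 CE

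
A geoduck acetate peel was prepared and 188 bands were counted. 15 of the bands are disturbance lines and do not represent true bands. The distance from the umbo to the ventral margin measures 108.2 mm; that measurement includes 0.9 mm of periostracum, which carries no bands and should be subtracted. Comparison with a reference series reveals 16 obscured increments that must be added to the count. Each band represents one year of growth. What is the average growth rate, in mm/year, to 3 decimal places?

True band count = 188 − 15 + 16 = 189.
Net length = 108.2 − 0.9 = 107.3 mm.
107.3 mm over 189 years gives 107.3 / 189 ≈ 0.568 mm/year.

0.568 mm/year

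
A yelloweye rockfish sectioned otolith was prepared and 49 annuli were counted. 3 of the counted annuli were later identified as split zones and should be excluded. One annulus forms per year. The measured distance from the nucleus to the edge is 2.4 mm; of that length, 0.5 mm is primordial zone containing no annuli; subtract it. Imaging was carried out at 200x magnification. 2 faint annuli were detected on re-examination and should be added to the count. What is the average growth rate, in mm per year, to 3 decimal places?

0.040 mm per year

True annulus count = 49 − 3 + 2 = 48.
The growth record spans 2.4 − 0.5 = 1.9 mm.
Extension rate ≈ 1.9 / 48 = 0.040 mm per year.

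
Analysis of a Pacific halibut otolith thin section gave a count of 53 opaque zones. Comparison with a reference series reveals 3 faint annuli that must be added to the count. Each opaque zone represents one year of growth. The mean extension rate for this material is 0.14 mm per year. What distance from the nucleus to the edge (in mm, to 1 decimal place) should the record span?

7.8 mm

After corrections the count is 53 + 3 = 56 opaque zones.
Length ≈ 0.14 × 56 = 7.8 mm.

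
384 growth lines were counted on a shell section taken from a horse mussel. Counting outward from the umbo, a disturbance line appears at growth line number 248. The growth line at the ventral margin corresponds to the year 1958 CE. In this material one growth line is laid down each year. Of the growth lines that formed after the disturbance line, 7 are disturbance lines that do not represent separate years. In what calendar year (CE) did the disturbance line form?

1829 CE

The disturbance line sits at growth line 248 from the umbo, so 384 − 248 = 136 growth lines formed after it.
Removing the 7 false growth lines leaves 136 − 7 = 129 true growth lines beyond the disturbance line.
1958 − 129 = 1829 CE.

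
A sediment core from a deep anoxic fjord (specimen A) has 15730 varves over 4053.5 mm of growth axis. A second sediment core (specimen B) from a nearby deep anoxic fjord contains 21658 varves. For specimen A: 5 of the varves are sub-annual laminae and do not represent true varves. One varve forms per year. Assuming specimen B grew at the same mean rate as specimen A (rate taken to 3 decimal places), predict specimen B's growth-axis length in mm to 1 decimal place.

Specimen A: after corrections the count is 15730 − 5 = 15725 varves.
A: 4053.5 mm over 15725 years gives 4053.5 / 15725 ≈ 0.258 mm per year.
Length of B = 0.258 × 21658 = 5587.8 mm.

5587.8 mm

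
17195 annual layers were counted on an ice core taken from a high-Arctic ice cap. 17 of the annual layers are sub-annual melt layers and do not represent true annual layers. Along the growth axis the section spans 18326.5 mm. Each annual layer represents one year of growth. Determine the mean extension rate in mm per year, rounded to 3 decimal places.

1.067 mm per year

After corrections the count is 17195 − 17 = 17178 annual layers.
18326.5 mm over 17178 years gives 18326.5 / 17178 ≈ 1.067 mm per year.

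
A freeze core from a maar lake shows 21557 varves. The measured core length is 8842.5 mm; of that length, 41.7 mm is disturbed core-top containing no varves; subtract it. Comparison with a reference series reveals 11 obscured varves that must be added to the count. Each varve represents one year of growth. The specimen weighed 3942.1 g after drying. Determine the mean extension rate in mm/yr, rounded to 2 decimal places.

0.41 mm/yr

Correcting the raw count gives 21557 + 11 = 21568 true varves.
The growth record spans 8842.5 − 41.7 = 8800.8 mm.
8800.8 mm over 21568 years gives 8800.8 / 21568 ≈ 0.41 mm/yr.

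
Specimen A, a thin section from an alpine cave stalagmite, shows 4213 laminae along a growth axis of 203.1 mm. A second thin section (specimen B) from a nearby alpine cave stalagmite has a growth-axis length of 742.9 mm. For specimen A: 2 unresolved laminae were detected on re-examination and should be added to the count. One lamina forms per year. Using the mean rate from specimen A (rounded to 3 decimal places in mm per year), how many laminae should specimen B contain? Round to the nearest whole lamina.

15477 laminae

Specimen A: after corrections the count is 4213 + 2 = 4215 laminae.
A: Extension rate ≈ 203.1 / 4215 = 0.048 mm/year.
For B, 742.9 / 0.048 = 15477.08 years ≈ 15477 laminae.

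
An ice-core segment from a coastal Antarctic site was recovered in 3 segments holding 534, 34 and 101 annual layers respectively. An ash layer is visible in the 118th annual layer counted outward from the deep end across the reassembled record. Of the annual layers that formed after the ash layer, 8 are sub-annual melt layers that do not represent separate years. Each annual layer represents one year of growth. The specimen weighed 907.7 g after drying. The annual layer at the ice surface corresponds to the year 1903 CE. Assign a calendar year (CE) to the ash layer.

1360 CE

Total annual layers = 534 + 34 + 101 = 669.
Between annual layer 118 and the ice surface there are 669 − 118 = 551 annual layers.
551 − 8 false = 543 true annual layers after the ash layer.
1903 − 543 = 1360 CE.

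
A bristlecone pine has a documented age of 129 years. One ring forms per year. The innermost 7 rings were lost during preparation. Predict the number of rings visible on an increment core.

Expected rings over 129 years: 129.
Subtracting the 7 rings not captured gives 129 − 7 = 122 rings in the record.

122 rings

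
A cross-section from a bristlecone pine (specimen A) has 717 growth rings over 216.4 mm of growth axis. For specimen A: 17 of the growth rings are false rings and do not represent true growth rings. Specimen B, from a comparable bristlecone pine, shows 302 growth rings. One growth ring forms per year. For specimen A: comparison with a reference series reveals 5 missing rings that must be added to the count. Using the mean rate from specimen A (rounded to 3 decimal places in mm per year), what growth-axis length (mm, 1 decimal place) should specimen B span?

Specimen A: adjusted count: 717 − 17 + 5 = 705 growth rings.
A: Mean rate = 216.4 mm / 705 years ≈ 0.307 mm/year.
Length of B = 0.307 × 302 = 92.7 mm.

92.7 mm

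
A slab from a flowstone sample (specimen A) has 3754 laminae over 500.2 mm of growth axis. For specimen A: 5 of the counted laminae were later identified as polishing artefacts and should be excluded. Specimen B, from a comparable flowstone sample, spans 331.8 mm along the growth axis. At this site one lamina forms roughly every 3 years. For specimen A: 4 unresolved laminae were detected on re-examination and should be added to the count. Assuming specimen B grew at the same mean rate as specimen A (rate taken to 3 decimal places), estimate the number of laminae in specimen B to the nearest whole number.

2514 laminae

Specimen A: true lamina count = 3754 − 5 + 4 = 3753.
Specimen A: at 3 years per lamina, 3753 × 3 = 11259 years.
A: 500.2 mm over 11259 years gives 500.2 / 11259 ≈ 0.044 mm/yr.
Specimen B: 331.8 mm / 0.044 mm per year = 7540.91 years; at 3 years per lamina that is 7540.91 / 3 ≈ 2514 laminae.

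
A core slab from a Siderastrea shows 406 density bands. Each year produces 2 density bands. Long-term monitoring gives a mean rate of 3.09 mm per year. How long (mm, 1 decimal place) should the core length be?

406 density bands at 2 per year is 406 / 2 = 203 years.
203 years at 3.09 mm/year gives 3.09 × 203 = 627.3 mm.

627.3 mm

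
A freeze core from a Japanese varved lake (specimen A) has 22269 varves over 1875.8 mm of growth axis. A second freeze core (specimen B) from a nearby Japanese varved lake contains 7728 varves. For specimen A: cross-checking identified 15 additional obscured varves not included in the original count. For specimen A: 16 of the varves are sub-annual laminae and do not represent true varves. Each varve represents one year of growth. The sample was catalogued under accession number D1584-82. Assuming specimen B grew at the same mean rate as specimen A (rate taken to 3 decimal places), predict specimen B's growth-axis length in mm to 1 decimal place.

Specimen A: adjusted count: 22269 − 16 + 15 = 22268 varves.
A: Extension rate ≈ 1875.8 / 22268 = 0.084 mm/yr.
For B, 0.084 mm/year × 7728 years = 649.2 mm.

649.2 mm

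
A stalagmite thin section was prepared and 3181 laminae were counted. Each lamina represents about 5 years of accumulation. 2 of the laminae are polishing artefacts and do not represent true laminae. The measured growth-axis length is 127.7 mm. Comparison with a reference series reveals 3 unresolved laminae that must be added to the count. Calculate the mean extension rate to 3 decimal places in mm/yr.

0.008 mm/yr

Correcting the raw count gives 3181 − 2 + 3 = 3182 true laminae.
3182 laminae at 5 years each span 3182 × 5 = 15910 years.
127.7 mm over 15910 years gives 127.7 / 15910 ≈ 0.008 mm/yr.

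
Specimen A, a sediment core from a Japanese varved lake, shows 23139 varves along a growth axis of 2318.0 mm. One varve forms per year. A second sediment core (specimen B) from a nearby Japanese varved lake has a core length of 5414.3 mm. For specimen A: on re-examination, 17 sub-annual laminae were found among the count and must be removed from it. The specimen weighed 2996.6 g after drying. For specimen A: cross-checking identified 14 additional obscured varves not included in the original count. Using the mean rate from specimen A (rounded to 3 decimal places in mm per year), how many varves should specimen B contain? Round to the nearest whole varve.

54143 varves

Specimen A: after corrections the count is 23139 − 17 + 14 = 23136 varves.
A: 2318.0 mm over 23136 years gives 2318.0 / 23136 ≈ 0.100 mm per year.
For B, 5414.3 / 0.100 = 54143.00 years ≈ 54143 varves.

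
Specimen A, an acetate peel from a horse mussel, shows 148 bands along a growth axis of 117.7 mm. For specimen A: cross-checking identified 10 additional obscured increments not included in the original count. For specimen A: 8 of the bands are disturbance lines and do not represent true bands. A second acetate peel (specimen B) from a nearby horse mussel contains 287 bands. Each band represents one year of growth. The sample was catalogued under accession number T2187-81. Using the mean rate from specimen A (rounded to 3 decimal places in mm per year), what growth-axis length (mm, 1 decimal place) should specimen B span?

225.3 mm

Specimen A: true band count = 148 − 8 + 10 = 150.
A: Mean rate = 117.7 mm / 150 years ≈ 0.785 mm/year.
For B, 0.785 mm/year × 287 years = 225.3 mm.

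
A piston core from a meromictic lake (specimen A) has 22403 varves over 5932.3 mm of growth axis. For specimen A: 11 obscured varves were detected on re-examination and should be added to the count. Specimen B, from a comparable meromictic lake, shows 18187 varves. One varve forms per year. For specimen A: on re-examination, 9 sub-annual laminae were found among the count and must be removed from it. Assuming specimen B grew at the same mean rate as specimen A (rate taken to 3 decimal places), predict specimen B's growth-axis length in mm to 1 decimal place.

4819.6 mm

Specimen A: correcting the raw count gives 22403 − 9 + 11 = 22405 true varves.
A: 5932.3 mm over 22405 years gives 5932.3 / 22405 ≈ 0.265 mm/year.
Length of B = 0.265 × 18187 = 4819.6 mm.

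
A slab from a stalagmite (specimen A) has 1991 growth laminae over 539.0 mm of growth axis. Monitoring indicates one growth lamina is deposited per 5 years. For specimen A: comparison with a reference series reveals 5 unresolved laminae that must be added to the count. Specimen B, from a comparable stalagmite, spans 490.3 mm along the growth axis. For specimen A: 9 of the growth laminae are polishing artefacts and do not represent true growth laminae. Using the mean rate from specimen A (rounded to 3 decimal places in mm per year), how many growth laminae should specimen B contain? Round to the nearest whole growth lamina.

1816 growth laminae

Specimen A: correcting the raw count gives 1991 − 9 + 5 = 1987 true growth laminae.
Specimen A: multiplying by 5 years per growth lamina: 1987 × 5 = 9935 years.
A: Extension rate ≈ 539.0 / 9935 = 0.054 mm/yr.
B spans 490.3 / 0.054 = 9079.63 years; at 5 years per growth lamina that is 9079.63 / 5 ≈ 1816 growth laminae.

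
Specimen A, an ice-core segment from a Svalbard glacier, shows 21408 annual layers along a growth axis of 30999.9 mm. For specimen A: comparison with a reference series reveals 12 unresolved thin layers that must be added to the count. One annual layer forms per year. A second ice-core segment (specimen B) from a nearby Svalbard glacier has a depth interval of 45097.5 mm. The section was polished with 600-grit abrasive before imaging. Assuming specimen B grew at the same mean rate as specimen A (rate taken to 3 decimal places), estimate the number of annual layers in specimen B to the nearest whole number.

31166 annual layers

Specimen A: adjusted count: 21408 + 12 = 21420 annual layers.
A: 30999.9 mm over 21420 years gives 30999.9 / 21420 ≈ 1.447 mm/yr.
Specimen B: 45097.5 mm / 1.447 mm per year = 31166.21 years ≈ 31166 annual layers.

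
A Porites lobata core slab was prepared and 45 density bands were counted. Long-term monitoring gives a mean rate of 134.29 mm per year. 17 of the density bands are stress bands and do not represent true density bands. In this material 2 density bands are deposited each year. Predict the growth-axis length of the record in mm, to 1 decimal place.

After corrections the count is 45 − 17 = 28 density bands.
With 2 density bands per year, 28 / 2 = 14 years.
Predicted length = 134.29 mm/year × 14 years = 1880.1 mm.

1880.1 mm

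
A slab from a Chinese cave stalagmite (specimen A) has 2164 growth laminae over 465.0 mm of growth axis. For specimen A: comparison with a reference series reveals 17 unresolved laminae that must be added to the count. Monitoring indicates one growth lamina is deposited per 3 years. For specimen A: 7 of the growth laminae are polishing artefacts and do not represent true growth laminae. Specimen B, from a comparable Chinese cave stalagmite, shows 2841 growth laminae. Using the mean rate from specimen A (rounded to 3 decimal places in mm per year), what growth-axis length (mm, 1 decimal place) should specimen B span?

605.1 mm

Specimen A: adjusted count: 2164 − 7 + 17 = 2174 growth laminae.
Specimen A: at 3 years per growth lamina, 2174 × 3 = 6522 years.
A: Extension rate ≈ 465.0 / 6522 = 0.071 mm per year.
Specimen B: at 3 years per growth lamina, 2841 × 3 = 8523 years. Length of B = 0.071 × 8523 = 605.1 mm.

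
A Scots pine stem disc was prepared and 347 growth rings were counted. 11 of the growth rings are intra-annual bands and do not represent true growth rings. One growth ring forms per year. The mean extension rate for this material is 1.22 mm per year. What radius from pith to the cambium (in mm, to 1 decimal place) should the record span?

After corrections the count is 347 − 11 = 336 growth rings.
Length ≈ 1.22 × 336 = 409.9 mm.

409.9 mm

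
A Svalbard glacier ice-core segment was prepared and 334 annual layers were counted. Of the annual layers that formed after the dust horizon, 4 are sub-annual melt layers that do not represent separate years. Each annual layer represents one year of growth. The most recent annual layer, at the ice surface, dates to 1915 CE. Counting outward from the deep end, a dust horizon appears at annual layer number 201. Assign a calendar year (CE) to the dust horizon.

334 − 201 = 133 annual layers lie beyond the dust horizon toward the ice surface.
133 − 4 false = 129 true annual layers after the dust horizon.
Counting back 129 years from 1915 CE places the dust horizon in 1915 − 129 = 1786 CE.

1786 CE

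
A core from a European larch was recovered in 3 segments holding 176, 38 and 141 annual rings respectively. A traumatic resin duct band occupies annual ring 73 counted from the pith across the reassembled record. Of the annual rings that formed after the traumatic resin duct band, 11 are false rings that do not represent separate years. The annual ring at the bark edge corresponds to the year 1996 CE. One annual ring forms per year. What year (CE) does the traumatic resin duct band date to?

Total annual rings = 176 + 38 + 141 = 355.
355 − 73 = 282 annual rings lie beyond the traumatic resin duct band toward the bark edge.
Removing the 11 false annual rings leaves 282 − 11 = 271 true annual rings beyond the traumatic resin duct band.
1996 − 271 = 1725 CE.

1725 CE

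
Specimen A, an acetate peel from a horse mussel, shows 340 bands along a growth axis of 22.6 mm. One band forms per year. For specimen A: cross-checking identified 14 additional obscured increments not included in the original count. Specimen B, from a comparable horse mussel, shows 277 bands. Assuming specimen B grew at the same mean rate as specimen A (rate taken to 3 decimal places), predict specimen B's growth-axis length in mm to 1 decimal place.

17.7 mm

Specimen A: correcting the raw count gives 340 + 14 = 354 true bands.
A: Extension rate ≈ 22.6 / 354 = 0.064 mm/yr.
B's length ≈ 0.064 × 277 = 17.7 mm.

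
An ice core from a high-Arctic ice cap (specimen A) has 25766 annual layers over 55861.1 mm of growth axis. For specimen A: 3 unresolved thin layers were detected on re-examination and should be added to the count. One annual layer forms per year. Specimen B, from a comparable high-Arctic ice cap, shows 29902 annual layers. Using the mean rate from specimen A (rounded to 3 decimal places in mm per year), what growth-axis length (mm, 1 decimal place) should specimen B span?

Specimen A: true annual layer count = 25766 + 3 = 25769.
A: 55861.1 mm over 25769 years gives 55861.1 / 25769 ≈ 2.168 mm per year.
Length of B = 2.168 × 29902 = 64827.5 mm.

64827.5 mm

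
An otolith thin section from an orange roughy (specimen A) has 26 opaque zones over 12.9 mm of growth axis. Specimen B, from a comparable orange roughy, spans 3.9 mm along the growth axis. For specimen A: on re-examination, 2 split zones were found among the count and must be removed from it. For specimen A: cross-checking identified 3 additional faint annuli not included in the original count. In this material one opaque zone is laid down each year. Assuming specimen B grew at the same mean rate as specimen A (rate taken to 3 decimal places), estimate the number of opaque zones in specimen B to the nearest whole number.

Specimen A: adjusted count: 26 − 2 + 3 = 27 opaque zones.
A: Mean rate = 12.9 mm / 27 years ≈ 0.478 mm/year.
B spans 3.9 / 0.478 = 8.16 years ≈ 8 opaque zones.

8 opaque zones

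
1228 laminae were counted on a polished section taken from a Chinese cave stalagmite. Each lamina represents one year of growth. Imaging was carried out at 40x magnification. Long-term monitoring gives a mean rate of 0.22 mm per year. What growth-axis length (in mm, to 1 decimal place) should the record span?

270.2 mm

1228 years of growth are recorded.
Length ≈ 0.22 × 1228 = 270.2 mm.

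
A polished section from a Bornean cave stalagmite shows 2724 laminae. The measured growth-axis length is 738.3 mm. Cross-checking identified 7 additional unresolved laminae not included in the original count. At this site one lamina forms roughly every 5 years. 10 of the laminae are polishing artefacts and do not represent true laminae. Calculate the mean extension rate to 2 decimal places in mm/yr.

True lamina count = 2724 − 10 + 7 = 2721.
Multiplying by 5 years per lamina: 2721 × 5 = 13605 years.
Extension rate ≈ 738.3 / 13605 = 0.05 mm/yr.

0.05 mm/yr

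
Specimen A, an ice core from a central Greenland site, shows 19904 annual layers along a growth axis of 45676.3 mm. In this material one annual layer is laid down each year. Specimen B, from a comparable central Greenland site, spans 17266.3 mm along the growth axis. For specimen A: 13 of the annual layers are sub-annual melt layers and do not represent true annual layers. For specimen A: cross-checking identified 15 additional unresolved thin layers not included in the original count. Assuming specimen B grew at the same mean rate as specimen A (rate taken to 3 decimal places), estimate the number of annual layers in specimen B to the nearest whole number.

7523 annual layers

Specimen A: correcting the raw count gives 19904 − 13 + 15 = 19906 true annual layers.
A: Mean rate = 45676.3 mm / 19906 years ≈ 2.295 mm per year.
B spans 17266.3 / 2.295 = 7523.44 years ≈ 7523 annual layers.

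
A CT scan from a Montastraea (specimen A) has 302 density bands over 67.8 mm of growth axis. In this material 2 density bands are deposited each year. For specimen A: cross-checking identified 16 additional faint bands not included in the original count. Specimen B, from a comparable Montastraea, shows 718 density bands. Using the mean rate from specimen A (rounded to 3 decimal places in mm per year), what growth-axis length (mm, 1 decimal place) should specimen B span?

152.9 mm

Specimen A: adjusted count: 302 + 16 = 318 density bands.
Specimen A: dividing by 2 density bands per year: 318 / 2 = 159 years.
A: Extension rate ≈ 67.8 / 159 = 0.426 mm/year.
Specimen B: with 2 density bands per year, 718 / 2 = 359 years. Length of B = 0.426 × 359 = 152.9 mm.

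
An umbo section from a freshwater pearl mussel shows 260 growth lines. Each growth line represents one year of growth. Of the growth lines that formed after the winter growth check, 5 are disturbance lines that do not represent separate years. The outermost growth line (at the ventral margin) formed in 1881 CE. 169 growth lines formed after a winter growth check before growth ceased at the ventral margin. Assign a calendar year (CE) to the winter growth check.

1717 CE

There are 169 growth lines younger than the winter growth check.
169 − 5 false = 164 true growth lines after the winter growth check.
The growth line at the ventral margin is 1881 CE, so the winter growth check dates to 1881 − 164 = 1717 CE.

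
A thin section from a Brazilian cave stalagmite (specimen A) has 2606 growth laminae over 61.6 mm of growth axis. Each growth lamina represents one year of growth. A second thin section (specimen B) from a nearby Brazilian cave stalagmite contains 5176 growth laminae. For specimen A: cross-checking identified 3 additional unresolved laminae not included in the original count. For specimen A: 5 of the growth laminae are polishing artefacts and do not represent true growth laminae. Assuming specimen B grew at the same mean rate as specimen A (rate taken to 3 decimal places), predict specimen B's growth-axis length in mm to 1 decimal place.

124.2 mm

Specimen A: after corrections the count is 2606 − 5 + 3 = 2604 growth laminae.
A: Mean rate = 61.6 mm / 2604 years ≈ 0.024 mm per year.
For B, 0.024 mm/year × 5176 years = 124.2 mm.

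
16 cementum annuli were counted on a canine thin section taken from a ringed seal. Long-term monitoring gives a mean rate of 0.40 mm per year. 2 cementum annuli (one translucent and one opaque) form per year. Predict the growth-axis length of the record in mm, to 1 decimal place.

Dividing by 2 cementum annuli per year: 16 / 2 = 8 years.
Predicted length = 0.40 mm/year × 8 years = 3.2 mm.

3.2 mm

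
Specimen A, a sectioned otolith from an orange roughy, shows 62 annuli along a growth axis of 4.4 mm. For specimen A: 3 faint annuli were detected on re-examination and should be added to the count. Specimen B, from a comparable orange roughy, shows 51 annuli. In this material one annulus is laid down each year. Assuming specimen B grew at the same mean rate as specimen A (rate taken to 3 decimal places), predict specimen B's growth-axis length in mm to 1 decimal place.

Specimen A: adjusted count: 62 + 3 = 65 annuli.
A: 4.4 mm over 65 years gives 4.4 / 65 ≈ 0.068 mm/yr.
Length of B = 0.068 × 51 = 3.5 mm.

3.5 mm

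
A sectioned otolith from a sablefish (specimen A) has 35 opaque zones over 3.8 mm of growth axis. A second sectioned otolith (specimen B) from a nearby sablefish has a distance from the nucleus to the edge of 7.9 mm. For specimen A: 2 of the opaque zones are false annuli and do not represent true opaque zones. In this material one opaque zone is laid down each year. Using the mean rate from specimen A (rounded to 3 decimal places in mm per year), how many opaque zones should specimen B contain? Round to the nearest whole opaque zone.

Specimen A: true opaque zone count = 35 − 2 = 33.
A: Mean rate = 3.8 mm / 33 years ≈ 0.115 mm/yr.
Specimen B: 7.9 mm / 0.115 mm per year = 68.70 years ≈ 69 opaque zones.

69 opaque zones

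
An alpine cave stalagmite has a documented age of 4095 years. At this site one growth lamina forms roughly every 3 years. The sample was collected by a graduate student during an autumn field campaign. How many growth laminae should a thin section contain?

1365 growth laminae

Expected growth laminae: 4095 / 3 = 1365.
So 1365 growth laminae should be present.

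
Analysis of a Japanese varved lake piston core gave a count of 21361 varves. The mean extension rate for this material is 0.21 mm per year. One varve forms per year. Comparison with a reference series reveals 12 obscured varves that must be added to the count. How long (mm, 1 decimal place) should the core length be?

Correcting the raw count gives 21361 + 12 = 21373 true varves.
Predicted length = 0.21 mm/year × 21373 years = 4488.3 mm.

4488.3 mm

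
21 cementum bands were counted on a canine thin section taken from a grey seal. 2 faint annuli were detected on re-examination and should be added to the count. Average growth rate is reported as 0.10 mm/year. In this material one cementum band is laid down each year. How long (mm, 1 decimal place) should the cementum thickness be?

After corrections the count is 21 + 2 = 23 cementum bands.
Predicted length = 0.10 mm/year × 23 years = 2.3 mm.

2.3 mm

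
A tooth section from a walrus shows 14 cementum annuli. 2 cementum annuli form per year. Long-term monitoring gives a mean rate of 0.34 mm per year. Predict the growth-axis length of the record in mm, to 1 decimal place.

With 2 cementum annuli per year, 14 / 2 = 7 years.
7 years at 0.34 mm/year gives 0.34 × 7 = 2.4 mm.

2.4 mm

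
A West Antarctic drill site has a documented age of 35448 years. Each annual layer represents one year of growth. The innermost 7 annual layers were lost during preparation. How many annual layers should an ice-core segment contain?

35441 annual layers

Expected annual layers over 35448 years: 35448.
Less the 7 uncaptured annual layers: 35448 − 7 = 35441.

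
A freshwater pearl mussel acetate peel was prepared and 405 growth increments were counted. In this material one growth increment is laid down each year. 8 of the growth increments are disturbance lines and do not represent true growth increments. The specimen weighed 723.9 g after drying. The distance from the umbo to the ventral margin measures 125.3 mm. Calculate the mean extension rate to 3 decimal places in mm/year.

0.316 mm/year

True growth increment count = 405 − 8 = 397.
125.3 mm over 397 years gives 125.3 / 397 ≈ 0.316 mm/year.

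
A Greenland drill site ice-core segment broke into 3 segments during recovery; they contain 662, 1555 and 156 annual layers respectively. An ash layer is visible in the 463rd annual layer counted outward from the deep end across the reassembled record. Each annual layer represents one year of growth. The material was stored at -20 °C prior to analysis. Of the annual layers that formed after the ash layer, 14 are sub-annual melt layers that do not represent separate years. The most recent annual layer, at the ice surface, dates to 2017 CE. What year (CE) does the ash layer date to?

Total annual layers = 662 + 1555 + 156 = 2373.
The ash layer sits at annual layer 463 from the deep end, so 2373 − 463 = 1910 annual layers formed after it.
Removing the 14 false annual layers leaves 1910 − 14 = 1896 true annual layers beyond the ash layer.
The annual layer at the ice surface is 2017 CE, so the ash layer dates to 2017 − 1896 = 121 CE.

121 CE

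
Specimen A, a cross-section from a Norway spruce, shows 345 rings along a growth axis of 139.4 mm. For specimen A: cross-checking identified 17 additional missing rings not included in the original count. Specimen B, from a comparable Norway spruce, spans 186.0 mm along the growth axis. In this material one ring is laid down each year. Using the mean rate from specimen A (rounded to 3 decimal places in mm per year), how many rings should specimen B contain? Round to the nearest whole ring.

Specimen A: correcting the raw count gives 345 + 17 = 362 true rings.
A: Mean rate = 139.4 mm / 362 years ≈ 0.385 mm per year.
B spans 186.0 / 0.385 = 483.12 years ≈ 483 rings.

483 rings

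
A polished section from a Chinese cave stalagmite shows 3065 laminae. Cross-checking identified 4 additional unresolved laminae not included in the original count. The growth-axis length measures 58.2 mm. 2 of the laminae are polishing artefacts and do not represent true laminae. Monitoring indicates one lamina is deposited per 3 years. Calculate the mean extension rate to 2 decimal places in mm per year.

After corrections the count is 3065 − 2 + 4 = 3067 laminae.
3067 laminae at 3 years each span 3067 × 3 = 9201 years.
58.2 mm over 9201 years gives 58.2 / 9201 ≈ 0.01 mm per year.

0.01 mm per year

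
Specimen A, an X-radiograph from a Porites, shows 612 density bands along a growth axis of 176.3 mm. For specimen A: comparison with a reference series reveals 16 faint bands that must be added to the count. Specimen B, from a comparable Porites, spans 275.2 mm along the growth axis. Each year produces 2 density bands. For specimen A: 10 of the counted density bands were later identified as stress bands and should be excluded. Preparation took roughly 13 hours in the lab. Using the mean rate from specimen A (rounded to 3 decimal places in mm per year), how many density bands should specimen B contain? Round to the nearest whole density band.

964 density bands

Specimen A: after corrections the count is 612 − 10 + 16 = 618 density bands.
Specimen A: dividing by 2 density bands per year: 618 / 2 = 309 years.
A: Mean rate = 176.3 mm / 309 years ≈ 0.571 mm per year.
For B, 275.2 / 0.571 = 481.96 years; at 2 density bands per year that is 481.96 × 2 ≈ 964 density bands.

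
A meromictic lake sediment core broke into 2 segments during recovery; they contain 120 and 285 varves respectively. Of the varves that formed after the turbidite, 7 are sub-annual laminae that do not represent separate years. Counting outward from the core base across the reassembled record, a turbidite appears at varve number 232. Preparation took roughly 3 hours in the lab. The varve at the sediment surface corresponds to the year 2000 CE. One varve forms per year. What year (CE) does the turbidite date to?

Total varves = 120 + 285 = 405.
The turbidite sits at varve 232 from the core base, so 405 − 232 = 173 varves formed after it.
Excluding 7 false varves: 173 − 7 = 166.
Counting back 166 years from 2000 CE places the turbidite in 2000 − 166 = 1834 CE.

1834 CE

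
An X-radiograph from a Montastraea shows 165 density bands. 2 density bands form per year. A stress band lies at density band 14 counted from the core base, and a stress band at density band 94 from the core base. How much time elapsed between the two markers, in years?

40 years

Separation: 94 − 14 = 80 density bands.
80 density bands at 2 per year is 80 / 2 = 40 years.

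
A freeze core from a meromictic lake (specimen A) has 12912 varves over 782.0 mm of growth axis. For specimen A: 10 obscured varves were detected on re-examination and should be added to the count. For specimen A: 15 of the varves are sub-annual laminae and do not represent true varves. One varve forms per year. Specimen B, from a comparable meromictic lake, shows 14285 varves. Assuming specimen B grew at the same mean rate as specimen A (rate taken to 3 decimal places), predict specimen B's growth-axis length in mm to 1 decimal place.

Specimen A: after corrections the count is 12912 − 15 + 10 = 12907 varves.
A: Extension rate ≈ 782.0 / 12907 = 0.061 mm/year.
Length of B = 0.061 × 14285 = 871.4 mm.

871.4 mm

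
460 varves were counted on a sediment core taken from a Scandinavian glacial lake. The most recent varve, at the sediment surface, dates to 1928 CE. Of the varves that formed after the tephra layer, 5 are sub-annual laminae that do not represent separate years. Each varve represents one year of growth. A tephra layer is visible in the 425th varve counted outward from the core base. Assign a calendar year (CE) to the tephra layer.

460 − 425 = 35 varves lie beyond the tephra layer toward the sediment surface.
35 − 5 false = 30 true varves after the tephra layer.
1928 − 30 = 1898 CE.

1898 CE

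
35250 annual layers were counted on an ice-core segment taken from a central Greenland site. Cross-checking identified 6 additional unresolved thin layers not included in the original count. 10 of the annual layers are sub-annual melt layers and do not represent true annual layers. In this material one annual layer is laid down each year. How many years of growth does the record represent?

35246 years

After corrections the count is 35250 − 10 + 6 = 35246 annual layers.
At one annual layer per year, that is 35246 years.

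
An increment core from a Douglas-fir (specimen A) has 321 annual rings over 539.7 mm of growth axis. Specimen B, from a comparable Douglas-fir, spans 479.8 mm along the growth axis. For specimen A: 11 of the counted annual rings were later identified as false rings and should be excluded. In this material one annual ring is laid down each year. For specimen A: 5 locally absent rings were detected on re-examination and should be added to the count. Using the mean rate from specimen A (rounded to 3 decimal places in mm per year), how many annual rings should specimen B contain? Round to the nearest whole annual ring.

Specimen A: true annual ring count = 321 − 11 + 5 = 315.
A: 539.7 mm over 315 years gives 539.7 / 315 ≈ 1.713 mm per year.
For B, 479.8 / 1.713 = 280.09 years ≈ 280 annual rings.

280 annual rings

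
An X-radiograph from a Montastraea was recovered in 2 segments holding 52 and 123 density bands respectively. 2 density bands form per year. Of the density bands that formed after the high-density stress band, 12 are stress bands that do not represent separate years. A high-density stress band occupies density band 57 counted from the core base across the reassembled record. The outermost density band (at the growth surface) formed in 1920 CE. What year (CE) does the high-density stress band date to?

Total density bands = 52 + 123 = 175.
The high-density stress band sits at density band 57 from the core base, so 175 − 57 = 118 density bands formed after it.
Removing the 12 false density bands leaves 118 − 12 = 106 true density bands beyond the high-density stress band.
106 density bands at 2 per year is 106 / 2 = 53 years.
Counting back 53 years from 1920 CE places the high-density stress band in 1920 − 53 = 1867 CE.

1867 CE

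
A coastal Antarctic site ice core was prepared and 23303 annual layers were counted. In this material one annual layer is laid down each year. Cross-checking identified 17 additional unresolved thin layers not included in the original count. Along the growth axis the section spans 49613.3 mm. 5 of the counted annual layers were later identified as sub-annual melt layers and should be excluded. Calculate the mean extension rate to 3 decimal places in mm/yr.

Adjusted count: 23303 − 5 + 17 = 23315 annual layers.
Mean rate = 49613.3 mm / 23315 years ≈ 2.128 mm/yr.

2.128 mm/yr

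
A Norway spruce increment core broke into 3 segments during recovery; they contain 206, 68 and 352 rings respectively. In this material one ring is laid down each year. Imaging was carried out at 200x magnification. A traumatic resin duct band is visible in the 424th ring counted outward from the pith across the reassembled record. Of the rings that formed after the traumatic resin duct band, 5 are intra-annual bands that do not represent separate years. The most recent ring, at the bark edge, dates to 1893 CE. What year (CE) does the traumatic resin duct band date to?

Total rings = 206 + 68 + 352 = 626.
The traumatic resin duct band sits at ring 424 from the pith, so 626 − 424 = 202 rings formed after it.
202 − 5 false = 197 true rings after the traumatic resin duct band.
Counting back 197 years from 1893 CE places the traumatic resin duct band in 1893 − 197 = 1696 CE.

1696 CE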